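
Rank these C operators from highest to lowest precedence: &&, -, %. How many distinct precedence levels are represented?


Looking up precedence for each operator:
  && -> precedence 2
  - -> precedence 5
  % -> precedence 6
Sorted highest to lowest: %, -, &&
Distinct precedence values: [6, 5, 2]
Number of distinct levels: 3

3


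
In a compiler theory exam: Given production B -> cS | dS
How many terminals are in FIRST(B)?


Production: B -> cS | dS
Examining each alternative for leading terminals:
  B -> cS : first terminal = 'c'
  B -> dS : first terminal = 'd'
FIRST(B) = {c, d}
Count: 2

2


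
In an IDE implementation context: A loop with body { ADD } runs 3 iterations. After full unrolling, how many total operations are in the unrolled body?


Loop body operations: ADD (1 op per iteration)
Unrolling 3 iterations:
  Iteration 1: ADD (1 ops)
  Iteration 2: ADD (1 ops)
  Iteration 3: ADD (1 ops)
Total: 3 iterations * 1 ops/iter = 3 operations

3


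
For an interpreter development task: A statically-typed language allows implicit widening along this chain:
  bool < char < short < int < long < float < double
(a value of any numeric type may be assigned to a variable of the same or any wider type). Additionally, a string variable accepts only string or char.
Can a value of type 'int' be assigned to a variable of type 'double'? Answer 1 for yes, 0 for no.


Target variable type: double
Source value type: int
Numeric ranks: int=3, double=6
Widening allowed iff rank(source) <= rank(target): 3 <= 6? Yes
Result: 1

1


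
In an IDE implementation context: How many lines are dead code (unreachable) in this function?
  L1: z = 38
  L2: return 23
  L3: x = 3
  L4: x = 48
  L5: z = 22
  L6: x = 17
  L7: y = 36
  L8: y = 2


Analyzing control flow:
  L1: reachable (before return)
  L2: reachable (return statement)
  L3: DEAD (after return at L2)
  L4: DEAD (after return at L2)
  L5: DEAD (after return at L2)
  L6: DEAD (after return at L2)
  L7: DEAD (after return at L2)
  L8: DEAD (after return at L2)
Return at L2, total lines = 8
Dead lines: L3 through L8
Count: 6

6


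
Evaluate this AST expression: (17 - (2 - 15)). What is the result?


Expression: (17 - (2 - 15))
Evaluating step by step:
  2 - 15 = -13
  17 - -13 = 30
Result: 30

30


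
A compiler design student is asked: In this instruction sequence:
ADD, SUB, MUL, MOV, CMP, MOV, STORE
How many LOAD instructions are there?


Scanning instruction sequence for LOAD:
  Position 1: ADD
  Position 2: SUB
  Position 3: MUL
  Position 4: MOV
  Position 5: CMP
  Position 6: MOV
  Position 7: STORE
Matches at positions: []
Total LOAD count: 0

0


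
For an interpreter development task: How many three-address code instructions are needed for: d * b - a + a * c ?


Expression: d * b - a + a * c
Generating three-address code (respecting * over +/- precedence):
  Instruction 1: t1 = d * b
  Instruction 2: t2 = a * c
  Instruction 3: t3 = t1 - a
  Instruction 4: t4 = t3 + t2
Total instructions: 4

4


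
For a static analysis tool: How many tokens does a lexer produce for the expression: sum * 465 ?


Scanning 'sum * 465'
Token 1: 'sum' -> identifier
Token 2: '*' -> operator
Token 3: '465' -> integer_literal
Total tokens: 3

3


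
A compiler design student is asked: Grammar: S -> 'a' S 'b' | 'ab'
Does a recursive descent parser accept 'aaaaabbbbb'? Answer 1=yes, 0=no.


Grammar accepts strings of the form a^n b^n (n >= 1)
Word: 'aaaaabbbbb'
Counting: 5 a's and 5 b's
Check: 5 == 5? Yes
Derivation (S -> aSb applied 4 time(s), then S -> ab): S => aSb => aaSbb => aaaSbbb => aaaaSbbbb => aaaaabbbbb
Accepted

1


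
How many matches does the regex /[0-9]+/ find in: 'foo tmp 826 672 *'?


Pattern: /[0-9]+/ (int literals)
Input: 'foo tmp 826 672 *'
Scanning for matches:
  Match 1: '826'
  Match 2: '672'
Total matches: 2

2


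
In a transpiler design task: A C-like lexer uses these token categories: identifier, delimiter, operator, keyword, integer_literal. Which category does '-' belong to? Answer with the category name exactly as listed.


Token: '-'
Checking categories:
  identifier: no
  integer_literal: no
  operator: YES
  keyword: no
  delimiter: no
Category: operator

operator


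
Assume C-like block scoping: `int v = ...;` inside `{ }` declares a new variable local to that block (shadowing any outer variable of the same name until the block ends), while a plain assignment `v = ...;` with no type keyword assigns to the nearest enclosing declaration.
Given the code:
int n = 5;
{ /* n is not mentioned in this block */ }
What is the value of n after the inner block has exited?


Analyzing scoping rules:
Outer scope: declares n = 5
Inner block: n is neither redeclared nor assigned -> unchanged
After the block -> 5
Result: 5

5


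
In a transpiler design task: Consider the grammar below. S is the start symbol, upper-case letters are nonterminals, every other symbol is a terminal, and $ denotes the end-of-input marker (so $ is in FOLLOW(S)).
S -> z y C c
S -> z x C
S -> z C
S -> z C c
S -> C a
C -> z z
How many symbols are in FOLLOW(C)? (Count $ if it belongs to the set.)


S is the start symbol and does not occur in any rule body, so FOLLOW(S) = {$}.
Examining every occurrence of C in a rule body:
  S -> z y C c : C is followed by terminal 'c' -> add 'c'
  S -> z x C : C is at the right end -> add FOLLOW(S) = {$}
  S -> z C : C is at the right end -> add FOLLOW(S) = {$} (already in the set)
  S -> z C c : C is followed by terminal 'c' -> add 'c' (already in the set)
  S -> C a : C is followed by terminal 'a' -> add 'a'
  C -> z z : C does not occur in the body -> contributes nothing
FOLLOW(C) = {a, c, $}
Count: 3

3


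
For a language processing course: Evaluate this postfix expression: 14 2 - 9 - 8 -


Processing tokens left to right:
Push 14, Push 2
Pop 14 and 2, compute 14 - 2 = 12, push 12
Push 9
Pop 12 and 9, compute 12 - 9 = 3, push 3
Push 8
Pop 3 and 8, compute 3 - 8 = -5, push -5
Stack result: -5

-5


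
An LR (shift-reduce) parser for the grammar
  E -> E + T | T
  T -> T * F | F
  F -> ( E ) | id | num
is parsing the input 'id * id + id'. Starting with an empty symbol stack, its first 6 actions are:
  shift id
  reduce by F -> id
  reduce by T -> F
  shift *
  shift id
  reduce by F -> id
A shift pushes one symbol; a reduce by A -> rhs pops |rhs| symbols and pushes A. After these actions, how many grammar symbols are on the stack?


Tracking the symbol stack through each action:
  Action 1: shift 'id' : push -> stack = [id] (size 1)
  Action 2: reduce by F -> id : pop 1, push F -> stack = [F] (size 1)
  Action 3: reduce by T -> F : pop 1, push T -> stack = [T] (size 1)
  Action 4: shift '*' : push -> stack = [T, *] (size 2)
  Action 5: shift 'id' : push -> stack = [T, *, id] (size 3)
  Action 6: reduce by F -> id : pop 1, push F -> stack = [T, *, F] (size 3)
Final stack size: 3

3


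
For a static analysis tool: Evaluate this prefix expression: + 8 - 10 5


Parsing prefix expression: + 8 - 10 5
Step 1: Innermost operation '- 10 5'
  10 - 5 = 5
Step 2: Outer operation '+ 8 [5]'
  8 + 5 = 13

13


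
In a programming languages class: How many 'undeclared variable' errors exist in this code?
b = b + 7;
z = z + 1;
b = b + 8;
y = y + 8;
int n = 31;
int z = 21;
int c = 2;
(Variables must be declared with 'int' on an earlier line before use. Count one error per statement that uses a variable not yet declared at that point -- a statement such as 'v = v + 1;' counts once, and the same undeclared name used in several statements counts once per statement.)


Scanning code line by line:
  Line 1: use 'b' -> ERROR (undeclared)
  Line 2: use 'z' -> ERROR (undeclared)
  Line 3: use 'b' -> ERROR (undeclared)
  Line 4: use 'y' -> ERROR (undeclared)
  Line 5: declare 'n' -> declared = ['n']
  Line 6: declare 'z' -> declared = ['n', 'z']
  Line 7: declare 'c' -> declared = ['c', 'n', 'z']
Total undeclared variable errors: 4

4


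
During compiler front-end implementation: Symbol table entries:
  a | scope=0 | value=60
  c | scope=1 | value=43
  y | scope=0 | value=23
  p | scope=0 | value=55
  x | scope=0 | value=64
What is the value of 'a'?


Searching symbol table for 'a':
  a | scope=0 | value=60 <- MATCH
  c | scope=1 | value=43
  y | scope=0 | value=23
  p | scope=0 | value=55
  x | scope=0 | value=64
Found 'a' at scope 0 with value 60

60


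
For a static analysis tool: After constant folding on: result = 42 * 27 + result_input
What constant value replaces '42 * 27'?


Identifying constant sub-expression:
  Original: result = 42 * 27 + result_input
  42 and 27 are both compile-time constants
  Evaluating: 42 * 27 = 1134
  After folding: result = 1134 + result_input

1134


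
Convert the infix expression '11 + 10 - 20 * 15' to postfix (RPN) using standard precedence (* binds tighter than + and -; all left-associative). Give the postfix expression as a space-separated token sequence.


Applying the shunting-yard algorithm:
  Operand 11 -> output
  Push '+' onto operator stack -> op-stack: [+]
  Operand 10 -> output
  See '-' (prec 1); top '+' (prec 1) >= it -> pop '+' to output
  Push '-' onto operator stack -> op-stack: [-]
  Operand 20 -> output
  Push '*' onto operator stack -> op-stack: [-, *]
  Operand 15 -> output
  End of input: pop '*' to output
  End of input: pop '-' to output
Postfix result: 11 10 + 20 15 * -

11 10 + 20 15 * -


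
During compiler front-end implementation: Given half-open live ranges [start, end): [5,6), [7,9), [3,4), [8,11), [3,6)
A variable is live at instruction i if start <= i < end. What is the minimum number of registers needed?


Live ranges:
  Var0: [5, 6)
  Var1: [7, 9)
  Var2: [3, 4)
  Var3: [8, 11)
  Var4: [3, 6)
Sweep-line events (position, delta, active):
  pos=3 start -> active=1
  pos=3 start -> active=2
  pos=4 end -> active=1
  pos=5 start -> active=2
  pos=6 end -> active=1
  pos=6 end -> active=0
  pos=7 start -> active=1
  pos=8 start -> active=2
  pos=9 end -> active=1
  pos=11 end -> active=0
Maximum simultaneous active: 2
Minimum registers needed: 2

2


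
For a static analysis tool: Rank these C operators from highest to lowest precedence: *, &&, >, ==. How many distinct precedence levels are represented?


Looking up precedence for each operator:
  * -> precedence 6
  && -> precedence 2
  > -> precedence 4
  == -> precedence 3
Sorted highest to lowest: *, >, ==, &&
Distinct precedence values: [6, 4, 3, 2]
Number of distinct levels: 4

4


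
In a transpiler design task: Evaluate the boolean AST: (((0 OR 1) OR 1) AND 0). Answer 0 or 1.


Step 1: Evaluate inner node
  0 OR 1 = 1
Step 2: Evaluate next node
  1 OR 1 = 1
Step 3: Evaluate root node
  1 AND 0 = 0

0


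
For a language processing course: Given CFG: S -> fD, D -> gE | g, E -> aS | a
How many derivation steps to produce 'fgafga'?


Grammar: S -> fD, D -> gE | g, E -> aS | a
Deriving 'fgafga':
Step 1: S -> fD => fD
Step 2: D -> gE => fgE
Step 3: E -> aS => fgaS
Step 4: S -> fD => fgafD
Step 5: D -> gE => fgafgE
Step 6: E -> a => fgafga
Total derivation steps: 6

6


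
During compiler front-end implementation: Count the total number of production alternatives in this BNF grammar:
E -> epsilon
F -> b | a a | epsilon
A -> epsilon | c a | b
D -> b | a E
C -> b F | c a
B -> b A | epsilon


Counting alternatives per rule:
  E: 1 alternative(s)
  F: 3 alternative(s)
  A: 3 alternative(s)
  D: 2 alternative(s)
  C: 2 alternative(s)
  B: 2 alternative(s)
Sum: 1 + 3 + 3 + 2 + 2 + 2 = 13

13


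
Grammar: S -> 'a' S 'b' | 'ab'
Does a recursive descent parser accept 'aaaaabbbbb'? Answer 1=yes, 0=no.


Grammar accepts strings of the form a^n b^n (n >= 1)
Word: 'aaaaabbbbb'
Counting: 5 a's and 5 b's
Check: 5 == 5? Yes
Derivation (S -> aSb applied 4 time(s), then S -> ab): S => aSb => aaSbb => aaaSbbb => aaaaSbbbb => aaaaabbbbb
Accepted

1


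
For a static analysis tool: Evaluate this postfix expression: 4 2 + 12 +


Processing tokens left to right:
Push 4, Push 2
Pop 4 and 2, compute 4 + 2 = 6, push 6
Push 12
Pop 6 and 12, compute 6 + 12 = 18, push 18
Stack result: 18

18


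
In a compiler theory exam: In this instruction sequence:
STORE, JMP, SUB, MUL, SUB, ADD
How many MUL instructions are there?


Scanning instruction sequence for MUL:
  Position 1: STORE
  Position 2: JMP
  Position 3: SUB
  Position 4: MUL <- MATCH
  Position 5: SUB
  Position 6: ADD
Matches at positions: [4]
Total MUL count: 1

1


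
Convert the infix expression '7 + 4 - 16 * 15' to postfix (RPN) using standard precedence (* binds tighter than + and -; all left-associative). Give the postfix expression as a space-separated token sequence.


Applying the shunting-yard algorithm:
  Operand 7 -> output
  Push '+' onto operator stack -> op-stack: [+]
  Operand 4 -> output
  See '-' (prec 1); top '+' (prec 1) >= it -> pop '+' to output
  Push '-' onto operator stack -> op-stack: [-]
  Operand 16 -> output
  Push '*' onto operator stack -> op-stack: [-, *]
  Operand 15 -> output
  End of input: pop '*' to output
  End of input: pop '-' to output
Postfix result: 7 4 + 16 15 * -

7 4 + 16 15 * -


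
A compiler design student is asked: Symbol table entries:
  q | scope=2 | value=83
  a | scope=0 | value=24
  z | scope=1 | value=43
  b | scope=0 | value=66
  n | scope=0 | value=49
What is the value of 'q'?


Searching symbol table for 'q':
  q | scope=2 | value=83 <- MATCH
  a | scope=0 | value=24
  z | scope=1 | value=43
  b | scope=0 | value=66
  n | scope=0 | value=49
Found 'q' at scope 2 with value 83

83


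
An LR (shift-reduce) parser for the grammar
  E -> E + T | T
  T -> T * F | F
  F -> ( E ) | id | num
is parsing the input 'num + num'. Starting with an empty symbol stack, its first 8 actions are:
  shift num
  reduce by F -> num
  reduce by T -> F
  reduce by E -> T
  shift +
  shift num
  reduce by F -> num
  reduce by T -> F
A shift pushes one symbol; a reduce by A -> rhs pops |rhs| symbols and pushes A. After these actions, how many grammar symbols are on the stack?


Tracking the symbol stack through each action:
  Action 1: shift 'num' : push -> stack = [num] (size 1)
  Action 2: reduce by F -> num : pop 1, push F -> stack = [F] (size 1)
  Action 3: reduce by T -> F : pop 1, push T -> stack = [T] (size 1)
  Action 4: reduce by E -> T : pop 1, push E -> stack = [E] (size 1)
  Action 5: shift '+' : push -> stack = [E, +] (size 2)
  Action 6: shift 'num' : push -> stack = [E, +, num] (size 3)
  Action 7: reduce by F -> num : pop 1, push F -> stack = [E, +, F] (size 3)
  Action 8: reduce by T -> F : pop 1, push T -> stack = [E, +, T] (size 3)
Final stack size: 3

3


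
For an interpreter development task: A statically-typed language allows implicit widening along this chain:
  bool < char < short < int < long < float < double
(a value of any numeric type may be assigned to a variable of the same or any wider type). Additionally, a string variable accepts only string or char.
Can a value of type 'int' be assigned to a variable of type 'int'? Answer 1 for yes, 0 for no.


Target variable type: int
Source value type: int
Numeric ranks: int=3, int=3
Widening allowed iff rank(source) <= rank(target): 3 <= 3? Yes
Result: 1

1


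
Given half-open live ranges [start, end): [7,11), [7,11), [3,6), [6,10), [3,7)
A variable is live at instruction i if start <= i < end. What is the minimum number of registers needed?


Live ranges:
  Var0: [7, 11)
  Var1: [7, 11)
  Var2: [3, 6)
  Var3: [6, 10)
  Var4: [3, 7)
Sweep-line events (position, delta, active):
  pos=3 start -> active=1
  pos=3 start -> active=2
  pos=6 end -> active=1
  pos=6 start -> active=2
  pos=7 end -> active=1
  pos=7 start -> active=2
  pos=7 start -> active=3
  pos=10 end -> active=2
  pos=11 end -> active=1
  pos=11 end -> active=0
Maximum simultaneous active: 3
Minimum registers needed: 3

3


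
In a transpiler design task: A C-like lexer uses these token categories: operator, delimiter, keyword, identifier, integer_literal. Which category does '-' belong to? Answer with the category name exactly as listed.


Token: '-'
Checking categories:
  identifier: no
  integer_literal: no
  operator: YES
  keyword: no
  delimiter: no
Category: operator

operator


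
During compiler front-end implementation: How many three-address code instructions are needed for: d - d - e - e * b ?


Expression: d - d - e - e * b
Generating three-address code (respecting * over +/- precedence):
  Instruction 1: t1 = e * b
  Instruction 2: t2 = d - d
  Instruction 3: t3 = t2 - e
  Instruction 4: t4 = t3 - t1
Total instructions: 4

4


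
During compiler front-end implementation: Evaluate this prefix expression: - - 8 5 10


Parsing prefix expression: - - 8 5 10
Step 1: Innermost operation '- 8 5'
  8 - 5 = 3
Step 2: Outer operation '- [3] 10'
  3 - 10 = -7

-7


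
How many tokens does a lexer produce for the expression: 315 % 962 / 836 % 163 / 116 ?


Scanning '315 % 962 / 836 % 163 / 116'
Token 1: '315' -> integer_literal
Token 2: '%' -> operator
Token 3: '962' -> integer_literal
Token 4: '/' -> operator
Token 5: '836' -> integer_literal
Token 6: '%' -> operator
Token 7: '163' -> integer_literal
Token 8: '/' -> operator
Token 9: '116' -> integer_literal
Total tokens: 9

9


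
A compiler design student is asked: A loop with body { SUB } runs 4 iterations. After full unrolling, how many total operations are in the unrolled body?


Loop body operations: SUB (1 op per iteration)
Unrolling 4 iterations:
  Iteration 1: SUB (1 ops)
  Iteration 2: SUB (1 ops)
  Iteration 3: SUB (1 ops)
  Iteration 4: SUB (1 ops)
Total: 4 iterations * 1 ops/iter = 4 operations

4


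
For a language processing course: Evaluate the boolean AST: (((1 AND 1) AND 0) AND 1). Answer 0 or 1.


Step 1: Evaluate inner node
  1 AND 1 = 1
Step 2: Evaluate next node
  1 AND 0 = 0
Step 3: Evaluate root node
  0 AND 1 = 0

0


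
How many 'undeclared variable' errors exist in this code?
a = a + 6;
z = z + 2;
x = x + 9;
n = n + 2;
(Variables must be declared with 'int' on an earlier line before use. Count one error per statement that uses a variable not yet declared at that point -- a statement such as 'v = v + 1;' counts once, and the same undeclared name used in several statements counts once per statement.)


Scanning code line by line:
  Line 1: use 'a' -> ERROR (undeclared)
  Line 2: use 'z' -> ERROR (undeclared)
  Line 3: use 'x' -> ERROR (undeclared)
  Line 4: use 'n' -> ERROR (undeclared)
Total undeclared variable errors: 4

4


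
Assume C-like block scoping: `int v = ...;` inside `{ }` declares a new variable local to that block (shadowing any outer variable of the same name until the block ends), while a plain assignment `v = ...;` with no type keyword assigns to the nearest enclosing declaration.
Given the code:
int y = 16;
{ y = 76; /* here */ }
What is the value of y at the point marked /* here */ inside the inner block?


Analyzing scoping rules:
Outer scope: declares y = 16
Inner block: 'y = 76;' has no type keyword, so it is an assignment to the outer y (no shadowing)
Inside the block, after the assignment -> 76
Result: 76

76


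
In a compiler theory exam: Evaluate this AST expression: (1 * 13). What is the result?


Expression: (1 * 13)
Evaluating step by step:
  1 * 13 = 13
Result: 13

13


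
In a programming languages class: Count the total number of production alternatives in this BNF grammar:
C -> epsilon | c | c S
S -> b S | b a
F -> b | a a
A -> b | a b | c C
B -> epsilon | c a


Counting alternatives per rule:
  C: 3 alternative(s)
  S: 2 alternative(s)
  F: 2 alternative(s)
  A: 3 alternative(s)
  B: 2 alternative(s)
Sum: 3 + 2 + 2 + 3 + 2 = 12

12


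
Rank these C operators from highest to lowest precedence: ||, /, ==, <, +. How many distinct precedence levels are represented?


Looking up precedence for each operator:
  || -> precedence 1
  / -> precedence 6
  == -> precedence 3
  < -> precedence 4
  + -> precedence 5
Sorted highest to lowest: /, +, <, ==, ||
Distinct precedence values: [6, 5, 4, 3, 1]
Number of distinct levels: 5

5


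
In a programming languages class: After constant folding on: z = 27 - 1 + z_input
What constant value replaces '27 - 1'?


Identifying constant sub-expression:
  Original: z = 27 - 1 + z_input
  27 and 1 are both compile-time constants
  Evaluating: 27 - 1 = 26
  After folding: z = 26 + z_input

26


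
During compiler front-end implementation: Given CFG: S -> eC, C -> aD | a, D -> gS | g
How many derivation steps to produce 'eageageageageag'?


Grammar: S -> eC, C -> aD | a, D -> gS | g
Deriving 'eageageageageag':
Step 1: S -> eC => eC
Step 2: C -> aD => eaD
Step 3: D -> gS => eagS
Step 4: S -> eC => eageC
Step 5: C -> aD => eageaD
Step 6: D -> gS => eageagS
Step 7: S -> eC => eageageC
Step 8: C -> aD => eageageaD
Step 9: D -> gS => eageageagS
Step 10: S -> eC => eageageageC
Step 11: C -> aD => eageageageaD
Step 12: D -> gS => eageageageagS
Step 13: S -> eC => eageageageageC
Step 14: C -> aD => eageageageageaD
Step 15: D -> g => eageageageageag
Total derivation steps: 15

15


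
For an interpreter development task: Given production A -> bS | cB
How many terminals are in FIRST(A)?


Production: A -> bS | cB
Examining each alternative for leading terminals:
  A -> bS : first terminal = 'b'
  A -> cB : first terminal = 'c'
FIRST(A) = {b, c}
Count: 2

2


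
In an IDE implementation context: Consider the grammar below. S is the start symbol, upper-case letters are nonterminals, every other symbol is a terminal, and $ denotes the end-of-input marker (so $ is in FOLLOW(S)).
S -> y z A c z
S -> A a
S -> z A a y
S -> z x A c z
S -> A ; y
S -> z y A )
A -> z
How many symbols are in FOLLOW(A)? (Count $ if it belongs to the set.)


S is the start symbol and does not occur in any rule body, so FOLLOW(S) = {$}.
Examining every occurrence of A in a rule body:
  S -> y z A c z : A is followed by terminal 'c' -> add 'c'
  S -> A a : A is followed by terminal 'a' -> add 'a'
  S -> z A a y : A is followed by terminal 'a' -> add 'a' (already in the set)
  S -> z x A c z : A is followed by terminal 'c' -> add 'c' (already in the set)
  S -> A ; y : A is followed by terminal ';' -> add ';'
  S -> z y A ) : A is followed by terminal ')' -> add ')'
  A -> z : A does not occur in the body -> contributes nothing
FOLLOW(A) = {), ;, a, c}
Count: 4

4


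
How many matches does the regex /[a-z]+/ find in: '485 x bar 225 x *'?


Pattern: /[a-z]+/ (identifiers)
Input: '485 x bar 225 x *'
Scanning for matches:
  Match 1: 'x'
  Match 2: 'bar'
  Match 3: 'x'
Total matches: 3

3


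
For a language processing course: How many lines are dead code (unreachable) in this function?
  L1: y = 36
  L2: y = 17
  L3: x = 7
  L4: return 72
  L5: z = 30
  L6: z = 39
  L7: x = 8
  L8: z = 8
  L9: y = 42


Analyzing control flow:
  L1: reachable (before return)
  L2: reachable (before return)
  L3: reachable (before return)
  L4: reachable (return statement)
  L5: DEAD (after return at L4)
  L6: DEAD (after return at L4)
  L7: DEAD (after return at L4)
  L8: DEAD (after return at L4)
  L9: DEAD (after return at L4)
Return at L4, total lines = 9
Dead lines: L5 through L9
Count: 5

5


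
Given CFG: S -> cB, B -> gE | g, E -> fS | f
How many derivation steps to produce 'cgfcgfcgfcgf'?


Grammar: S -> cB, B -> gE | g, E -> fS | f
Deriving 'cgfcgfcgfcgf':
Step 1: S -> cB => cB
Step 2: B -> gE => cgE
Step 3: E -> fS => cgfS
Step 4: S -> cB => cgfcB
Step 5: B -> gE => cgfcgE
Step 6: E -> fS => cgfcgfS
Step 7: S -> cB => cgfcgfcB
Step 8: B -> gE => cgfcgfcgE
Step 9: E -> fS => cgfcgfcgfS
Step 10: S -> cB => cgfcgfcgfcB
Step 11: B -> gE => cgfcgfcgfcgE
Step 12: E -> f => cgfcgfcgfcgf
Total derivation steps: 12

12


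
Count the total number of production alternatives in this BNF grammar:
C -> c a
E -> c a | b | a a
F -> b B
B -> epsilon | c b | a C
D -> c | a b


Counting alternatives per rule:
  C: 1 alternative(s)
  E: 3 alternative(s)
  F: 1 alternative(s)
  B: 3 alternative(s)
  D: 2 alternative(s)
Sum: 1 + 3 + 1 + 3 + 2 = 10

10


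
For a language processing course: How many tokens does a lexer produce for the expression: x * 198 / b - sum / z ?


Scanning 'x * 198 / b - sum / z'
Token 1: 'x' -> identifier
Token 2: '*' -> operator
Token 3: '198' -> integer_literal
Token 4: '/' -> operator
Token 5: 'b' -> identifier
Token 6: '-' -> operator
Token 7: 'sum' -> identifier
Token 8: '/' -> operator
Token 9: 'z' -> identifier
Total tokens: 9

9


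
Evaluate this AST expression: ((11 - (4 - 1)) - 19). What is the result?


Expression: ((11 - (4 - 1)) - 19)
Evaluating step by step:
  4 - 1 = 3
  11 - 3 = 8
  8 - 19 = -11
Result: -11

-11


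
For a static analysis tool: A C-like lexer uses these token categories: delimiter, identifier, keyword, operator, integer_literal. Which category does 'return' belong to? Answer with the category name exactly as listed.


Token: 'return'
Checking categories:
  identifier: no
  integer_literal: no
  operator: no
  keyword: YES
  delimiter: no
Category: keyword

keyword


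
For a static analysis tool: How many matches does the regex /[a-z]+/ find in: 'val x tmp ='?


Pattern: /[a-z]+/ (identifiers)
Input: 'val x tmp ='
Scanning for matches:
  Match 1: 'val'
  Match 2: 'x'
  Match 3: 'tmp'
Total matches: 3

3


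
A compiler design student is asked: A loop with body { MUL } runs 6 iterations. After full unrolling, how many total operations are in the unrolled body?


Loop body operations: MUL (1 op per iteration)
Unrolling 6 iterations:
  Iteration 1: MUL (1 ops)
  Iteration 2: MUL (1 ops)
  Iteration 3: MUL (1 ops)
  Iteration 4: MUL (1 ops)
  Iteration 5: MUL (1 ops)
  Iteration 6: MUL (1 ops)
Total: 6 iterations * 1 ops/iter = 6 operations

6


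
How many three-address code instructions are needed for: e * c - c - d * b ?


Expression: e * c - c - d * b
Generating three-address code (respecting * over +/- precedence):
  Instruction 1: t1 = e * c
  Instruction 2: t2 = d * b
  Instruction 3: t3 = t1 - c
  Instruction 4: t4 = t3 - t2
Total instructions: 4

4


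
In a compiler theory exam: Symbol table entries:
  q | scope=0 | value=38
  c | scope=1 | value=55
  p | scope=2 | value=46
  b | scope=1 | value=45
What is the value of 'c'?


Searching symbol table for 'c':
  q | scope=0 | value=38
  c | scope=1 | value=55 <- MATCH
  p | scope=2 | value=46
  b | scope=1 | value=45
Found 'c' at scope 1 with value 55

55


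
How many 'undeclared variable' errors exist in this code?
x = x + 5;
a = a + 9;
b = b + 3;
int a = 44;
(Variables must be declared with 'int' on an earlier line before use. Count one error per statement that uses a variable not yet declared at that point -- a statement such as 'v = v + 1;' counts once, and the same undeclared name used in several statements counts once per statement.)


Scanning code line by line:
  Line 1: use 'x' -> ERROR (undeclared)
  Line 2: use 'a' -> ERROR (undeclared)
  Line 3: use 'b' -> ERROR (undeclared)
  Line 4: declare 'a' -> declared = ['a']
Total undeclared variable errors: 3

3


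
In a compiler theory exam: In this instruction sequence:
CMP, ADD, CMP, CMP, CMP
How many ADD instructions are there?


Scanning instruction sequence for ADD:
  Position 1: CMP
  Position 2: ADD <- MATCH
  Position 3: CMP
  Position 4: CMP
  Position 5: CMP
Matches at positions: [2]
Total ADD count: 1

1


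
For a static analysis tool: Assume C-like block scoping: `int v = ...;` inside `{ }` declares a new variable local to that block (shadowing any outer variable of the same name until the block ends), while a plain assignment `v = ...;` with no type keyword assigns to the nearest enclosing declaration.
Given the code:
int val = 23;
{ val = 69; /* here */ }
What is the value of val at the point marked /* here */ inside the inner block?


Analyzing scoping rules:
Outer scope: declares val = 23
Inner block: 'val = 69;' has no type keyword, so it is an assignment to the outer val (no shadowing)
Inside the block, after the assignment -> 69
Result: 69

69


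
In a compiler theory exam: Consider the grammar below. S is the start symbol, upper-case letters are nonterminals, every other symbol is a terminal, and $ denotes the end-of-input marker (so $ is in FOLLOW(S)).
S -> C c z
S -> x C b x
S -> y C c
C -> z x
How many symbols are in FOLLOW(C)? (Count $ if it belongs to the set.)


S is the start symbol and does not occur in any rule body, so FOLLOW(S) = {$}.
Examining every occurrence of C in a rule body:
  S -> C c z : C is followed by terminal 'c' -> add 'c'
  S -> x C b x : C is followed by terminal 'b' -> add 'b'
  S -> y C c : C is followed by terminal 'c' -> add 'c' (already in the set)
  C -> z x : C does not occur in the body -> contributes nothing
FOLLOW(C) = {b, c}
Count: 2

2


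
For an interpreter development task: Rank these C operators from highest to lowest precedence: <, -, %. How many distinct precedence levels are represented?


Looking up precedence for each operator:
  < -> precedence 4
  - -> precedence 5
  % -> precedence 6
Sorted highest to lowest: %, -, <
Distinct precedence values: [6, 5, 4]
Number of distinct levels: 3

3


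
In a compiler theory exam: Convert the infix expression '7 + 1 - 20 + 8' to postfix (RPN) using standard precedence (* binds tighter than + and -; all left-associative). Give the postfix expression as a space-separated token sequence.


Applying the shunting-yard algorithm:
  Operand 7 -> output
  Push '+' onto operator stack -> op-stack: [+]
  Operand 1 -> output
  See '-' (prec 1); top '+' (prec 1) >= it -> pop '+' to output
  Push '-' onto operator stack -> op-stack: [-]
  Operand 20 -> output
  See '+' (prec 1); top '-' (prec 1) >= it -> pop '-' to output
  Push '+' onto operator stack -> op-stack: [+]
  Operand 8 -> output
  End of input: pop '+' to output
Postfix result: 7 1 + 20 - 8 +

7 1 + 20 - 8 +


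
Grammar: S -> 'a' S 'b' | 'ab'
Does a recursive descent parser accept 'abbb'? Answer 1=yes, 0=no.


Grammar accepts strings of the form a^n b^n (n >= 1)
Word: 'abbb'
Counting: 1 a's and 3 b's
Check: 1 == 3? No
Mismatch: a-count != b-count
Rejected

0


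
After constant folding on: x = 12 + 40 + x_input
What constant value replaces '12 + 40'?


Identifying constant sub-expression:
  Original: x = 12 + 40 + x_input
  12 and 40 are both compile-time constants
  Evaluating: 12 + 40 = 52
  After folding: x = 52 + x_input

52


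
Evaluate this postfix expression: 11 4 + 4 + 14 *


Processing tokens left to right:
Push 11, Push 4
Pop 11 and 4, compute 11 + 4 = 15, push 15
Push 4
Pop 15 and 4, compute 15 + 4 = 19, push 19
Push 14
Pop 19 and 14, compute 19 * 14 = 266, push 266
Stack result: 266

266


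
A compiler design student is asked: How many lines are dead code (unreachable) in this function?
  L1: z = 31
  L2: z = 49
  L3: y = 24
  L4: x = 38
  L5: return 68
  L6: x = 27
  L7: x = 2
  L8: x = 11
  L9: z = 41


Analyzing control flow:
  L1: reachable (before return)
  L2: reachable (before return)
  L3: reachable (before return)
  L4: reachable (before return)
  L5: reachable (return statement)
  L6: DEAD (after return at L5)
  L7: DEAD (after return at L5)
  L8: DEAD (after return at L5)
  L9: DEAD (after return at L5)
Return at L5, total lines = 9
Dead lines: L6 through L9
Count: 4

4


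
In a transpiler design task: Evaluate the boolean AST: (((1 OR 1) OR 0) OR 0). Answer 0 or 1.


Step 1: Evaluate inner node
  1 OR 1 = 1
Step 2: Evaluate next node
  1 OR 0 = 1
Step 3: Evaluate root node
  1 OR 0 = 1

1


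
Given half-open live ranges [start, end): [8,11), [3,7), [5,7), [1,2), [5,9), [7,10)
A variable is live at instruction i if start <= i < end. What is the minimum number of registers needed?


Live ranges:
  Var0: [8, 11)
  Var1: [3, 7)
  Var2: [5, 7)
  Var3: [1, 2)
  Var4: [5, 9)
  Var5: [7, 10)
Sweep-line events (position, delta, active):
  pos=1 start -> active=1
  pos=2 end -> active=0
  pos=3 start -> active=1
  pos=5 start -> active=2
  pos=5 start -> active=3
  pos=7 end -> active=2
  pos=7 end -> active=1
  pos=7 start -> active=2
  pos=8 start -> active=3
  pos=9 end -> active=2
  pos=10 end -> active=1
  pos=11 end -> active=0
Maximum simultaneous active: 3
Minimum registers needed: 3

3


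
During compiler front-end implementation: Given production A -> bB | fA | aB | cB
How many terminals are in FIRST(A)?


Production: A -> bB | fA | aB | cB
Examining each alternative for leading terminals:
  A -> bB : first terminal = 'b'
  A -> fA : first terminal = 'f'
  A -> aB : first terminal = 'a'
  A -> cB : first terminal = 'c'
FIRST(A) = {a, b, c, f}
Count: 4

4


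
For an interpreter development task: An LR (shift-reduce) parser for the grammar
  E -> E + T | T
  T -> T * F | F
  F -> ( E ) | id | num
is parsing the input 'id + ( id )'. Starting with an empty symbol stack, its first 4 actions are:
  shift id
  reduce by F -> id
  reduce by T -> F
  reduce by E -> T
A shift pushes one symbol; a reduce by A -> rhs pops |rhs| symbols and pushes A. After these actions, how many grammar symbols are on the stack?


Tracking the symbol stack through each action:
  Action 1: shift 'id' : push -> stack = [id] (size 1)
  Action 2: reduce by F -> id : pop 1, push F -> stack = [F] (size 1)
  Action 3: reduce by T -> F : pop 1, push T -> stack = [T] (size 1)
  Action 4: reduce by E -> T : pop 1, push E -> stack = [E] (size 1)
Final stack size: 1

1


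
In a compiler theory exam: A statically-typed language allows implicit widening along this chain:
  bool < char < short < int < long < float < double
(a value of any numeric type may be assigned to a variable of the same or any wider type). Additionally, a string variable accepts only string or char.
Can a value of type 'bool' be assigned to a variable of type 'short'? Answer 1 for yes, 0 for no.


Target variable type: short
Source value type: bool
Numeric ranks: bool=0, short=2
Widening allowed iff rank(source) <= rank(target): 0 <= 2? Yes
Result: 1

1


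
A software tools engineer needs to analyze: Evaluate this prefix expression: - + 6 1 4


Parsing prefix expression: - + 6 1 4
Step 1: Innermost operation '+ 6 1'
  6 + 1 = 7
Step 2: Outer operation '- [7] 4'
  7 - 4 = 3

3


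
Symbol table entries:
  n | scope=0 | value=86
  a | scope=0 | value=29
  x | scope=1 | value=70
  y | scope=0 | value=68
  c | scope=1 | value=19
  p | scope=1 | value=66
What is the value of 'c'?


Searching symbol table for 'c':
  n | scope=0 | value=86
  a | scope=0 | value=29
  x | scope=1 | value=70
  y | scope=0 | value=68
  c | scope=1 | value=19 <- MATCH
  p | scope=1 | value=66
Found 'c' at scope 1 with value 19

19


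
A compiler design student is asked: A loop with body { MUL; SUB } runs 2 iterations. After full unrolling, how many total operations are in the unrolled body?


Loop body operations: MUL, SUB (2 ops per iteration)
Unrolling 2 iterations:
  Iteration 1: MUL, SUB (2 ops)
  Iteration 2: MUL, SUB (2 ops)
Total: 2 iterations * 2 ops/iter = 4 operations

4


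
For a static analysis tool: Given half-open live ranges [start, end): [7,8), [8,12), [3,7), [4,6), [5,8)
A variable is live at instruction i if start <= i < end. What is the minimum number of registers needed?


Live ranges:
  Var0: [7, 8)
  Var1: [8, 12)
  Var2: [3, 7)
  Var3: [4, 6)
  Var4: [5, 8)
Sweep-line events (position, delta, active):
  pos=3 start -> active=1
  pos=4 start -> active=2
  pos=5 start -> active=3
  pos=6 end -> active=2
  pos=7 end -> active=1
  pos=7 start -> active=2
  pos=8 end -> active=1
  pos=8 end -> active=0
  pos=8 start -> active=1
  pos=12 end -> active=0
Maximum simultaneous active: 3
Minimum registers needed: 3

3


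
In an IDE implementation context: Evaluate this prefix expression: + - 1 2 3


Parsing prefix expression: + - 1 2 3
Step 1: Innermost operation '- 1 2'
  1 - 2 = -1
Step 2: Outer operation '+ [-1] 3'
  -1 + 3 = 2

2


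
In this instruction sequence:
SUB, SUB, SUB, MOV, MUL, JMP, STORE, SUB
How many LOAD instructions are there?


Scanning instruction sequence for LOAD:
  Position 1: SUB
  Position 2: SUB
  Position 3: SUB
  Position 4: MOV
  Position 5: MUL
  Position 6: JMP
  Position 7: STORE
  Position 8: SUB
Matches at positions: []
Total LOAD count: 0

0


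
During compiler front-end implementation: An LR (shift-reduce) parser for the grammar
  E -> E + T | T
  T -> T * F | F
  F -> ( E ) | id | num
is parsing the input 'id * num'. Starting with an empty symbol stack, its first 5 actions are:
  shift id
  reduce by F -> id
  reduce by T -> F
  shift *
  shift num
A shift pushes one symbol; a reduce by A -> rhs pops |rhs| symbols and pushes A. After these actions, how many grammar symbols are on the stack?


Tracking the symbol stack through each action:
  Action 1: shift 'id' : push -> stack = [id] (size 1)
  Action 2: reduce by F -> id : pop 1, push F -> stack = [F] (size 1)
  Action 3: reduce by T -> F : pop 1, push T -> stack = [T] (size 1)
  Action 4: shift '*' : push -> stack = [T, *] (size 2)
  Action 5: shift 'num' : push -> stack = [T, *, num] (size 3)
Final stack size: 3

3


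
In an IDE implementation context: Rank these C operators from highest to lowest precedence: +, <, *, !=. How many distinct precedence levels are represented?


Looking up precedence for each operator:
  + -> precedence 5
  < -> precedence 4
  * -> precedence 6
  != -> precedence 3
Sorted highest to lowest: *, +, <, !=
Distinct precedence values: [6, 5, 4, 3]
Number of distinct levels: 4

4


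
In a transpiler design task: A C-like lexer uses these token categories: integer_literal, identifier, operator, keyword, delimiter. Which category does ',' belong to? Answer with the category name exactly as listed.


Token: ','
Checking categories:
  identifier: no
  integer_literal: no
  operator: no
  keyword: no
  delimiter: YES
Category: delimiter

delimiter


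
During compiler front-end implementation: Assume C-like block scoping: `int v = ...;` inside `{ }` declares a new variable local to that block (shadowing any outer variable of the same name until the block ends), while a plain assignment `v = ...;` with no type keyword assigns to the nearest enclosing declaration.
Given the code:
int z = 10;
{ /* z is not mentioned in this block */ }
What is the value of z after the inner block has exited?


Analyzing scoping rules:
Outer scope: declares z = 10
Inner block: z is neither redeclared nor assigned -> unchanged
After the block -> 10
Result: 10

10


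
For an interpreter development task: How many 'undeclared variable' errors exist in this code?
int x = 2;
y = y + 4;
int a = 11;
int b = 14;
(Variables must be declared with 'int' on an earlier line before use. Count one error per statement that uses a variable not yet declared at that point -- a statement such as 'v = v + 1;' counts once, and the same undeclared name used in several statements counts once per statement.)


Scanning code line by line:
  Line 1: declare 'x' -> declared = ['x']
  Line 2: use 'y' -> ERROR (undeclared)
  Line 3: declare 'a' -> declared = ['a', 'x']
  Line 4: declare 'b' -> declared = ['a', 'b', 'x']
Total undeclared variable errors: 1

1


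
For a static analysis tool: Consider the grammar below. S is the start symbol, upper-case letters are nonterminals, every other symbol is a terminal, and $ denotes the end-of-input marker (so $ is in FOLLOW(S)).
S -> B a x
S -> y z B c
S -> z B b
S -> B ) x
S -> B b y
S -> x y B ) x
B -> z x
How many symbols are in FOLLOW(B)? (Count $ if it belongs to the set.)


S is the start symbol and does not occur in any rule body, so FOLLOW(S) = {$}.
Examining every occurrence of B in a rule body:
  S -> B a x : B is followed by terminal 'a' -> add 'a'
  S -> y z B c : B is followed by terminal 'c' -> add 'c'
  S -> z B b : B is followed by terminal 'b' -> add 'b'
  S -> B ) x : B is followed by terminal ')' -> add ')'
  S -> B b y : B is followed by terminal 'b' -> add 'b' (already in the set)
  S -> x y B ) x : B is followed by terminal ')' -> add ')' (already in the set)
  B -> z x : B does not occur in the body -> contributes nothing
FOLLOW(B) = {), a, b, c}
Count: 4

4
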